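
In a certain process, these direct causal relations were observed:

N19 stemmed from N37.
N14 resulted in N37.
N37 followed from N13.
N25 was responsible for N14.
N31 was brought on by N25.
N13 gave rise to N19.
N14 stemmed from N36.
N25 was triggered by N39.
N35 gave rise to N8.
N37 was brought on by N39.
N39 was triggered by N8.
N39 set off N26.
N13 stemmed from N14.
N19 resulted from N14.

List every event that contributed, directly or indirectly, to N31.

N25, N35, N39, N8

Immediate cause of N31: N25.
Further upstream: N35, N8, N39.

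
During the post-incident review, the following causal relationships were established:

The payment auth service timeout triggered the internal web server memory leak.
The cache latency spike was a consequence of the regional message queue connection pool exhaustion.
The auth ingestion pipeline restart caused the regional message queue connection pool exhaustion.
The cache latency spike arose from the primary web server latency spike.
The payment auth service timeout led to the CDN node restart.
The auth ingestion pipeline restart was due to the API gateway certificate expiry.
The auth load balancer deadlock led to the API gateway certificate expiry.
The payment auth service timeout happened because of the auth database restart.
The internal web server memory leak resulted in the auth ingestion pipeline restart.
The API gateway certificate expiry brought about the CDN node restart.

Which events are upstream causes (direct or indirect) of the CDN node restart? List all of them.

Immediate causes of the CDN node restart: the API gateway certificate expiry, the payment auth service timeout.
Further upstream: the auth load balancer deadlock, the auth database restart.

the API gateway certificate expiry, the auth database restart, the auth load balancer deadlock, the payment auth service timeout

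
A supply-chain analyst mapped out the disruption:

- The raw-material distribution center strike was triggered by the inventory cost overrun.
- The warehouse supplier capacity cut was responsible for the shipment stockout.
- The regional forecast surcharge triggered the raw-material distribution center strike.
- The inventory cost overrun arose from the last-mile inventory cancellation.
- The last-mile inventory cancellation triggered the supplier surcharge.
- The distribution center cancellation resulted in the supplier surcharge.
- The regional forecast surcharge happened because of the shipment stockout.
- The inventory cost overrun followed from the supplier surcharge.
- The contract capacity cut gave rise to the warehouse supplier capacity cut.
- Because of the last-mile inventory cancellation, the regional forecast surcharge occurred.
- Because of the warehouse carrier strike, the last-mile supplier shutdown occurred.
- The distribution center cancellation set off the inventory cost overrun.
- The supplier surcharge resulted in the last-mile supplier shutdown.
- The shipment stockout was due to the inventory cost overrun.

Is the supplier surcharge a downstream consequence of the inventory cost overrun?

The inventory cost overrun leads to the shipment stockout, the regional forecast surcharge, the raw-material distribution center strike; the supplier surcharge is not among them.

No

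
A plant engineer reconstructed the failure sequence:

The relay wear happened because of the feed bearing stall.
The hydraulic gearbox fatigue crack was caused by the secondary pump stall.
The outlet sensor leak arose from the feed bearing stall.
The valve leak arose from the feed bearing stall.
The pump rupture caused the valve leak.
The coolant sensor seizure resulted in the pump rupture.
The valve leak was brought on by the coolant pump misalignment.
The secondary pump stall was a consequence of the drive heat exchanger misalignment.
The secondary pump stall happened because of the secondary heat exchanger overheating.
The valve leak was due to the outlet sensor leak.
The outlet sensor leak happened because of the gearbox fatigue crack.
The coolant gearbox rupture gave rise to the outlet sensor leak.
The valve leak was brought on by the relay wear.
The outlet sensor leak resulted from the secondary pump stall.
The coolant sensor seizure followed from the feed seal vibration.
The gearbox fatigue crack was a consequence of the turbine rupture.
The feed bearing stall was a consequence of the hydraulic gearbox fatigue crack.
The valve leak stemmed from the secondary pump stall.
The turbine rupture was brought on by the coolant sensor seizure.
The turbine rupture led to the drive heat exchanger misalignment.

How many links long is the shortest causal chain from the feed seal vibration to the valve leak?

Shortest chain: the feed seal vibration → the coolant sensor seizure → the pump rupture → the valve leak.

3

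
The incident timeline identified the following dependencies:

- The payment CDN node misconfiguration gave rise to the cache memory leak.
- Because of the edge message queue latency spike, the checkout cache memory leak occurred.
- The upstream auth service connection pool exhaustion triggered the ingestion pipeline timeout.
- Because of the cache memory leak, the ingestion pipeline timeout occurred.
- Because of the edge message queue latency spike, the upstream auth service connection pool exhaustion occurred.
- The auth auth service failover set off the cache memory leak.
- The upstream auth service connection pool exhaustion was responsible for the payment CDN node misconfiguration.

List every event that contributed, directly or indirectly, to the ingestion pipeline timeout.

Immediate causes of the ingestion pipeline timeout: the upstream auth service connection pool exhaustion, the cache memory leak.
Further upstream: the edge message queue latency spike, the payment CDN node misconfiguration, the auth auth service failover.

the auth auth service failover, the cache memory leak, the edge message queue latency spike, the payment CDN node misconfiguration, the upstream auth service connection pool exhaustion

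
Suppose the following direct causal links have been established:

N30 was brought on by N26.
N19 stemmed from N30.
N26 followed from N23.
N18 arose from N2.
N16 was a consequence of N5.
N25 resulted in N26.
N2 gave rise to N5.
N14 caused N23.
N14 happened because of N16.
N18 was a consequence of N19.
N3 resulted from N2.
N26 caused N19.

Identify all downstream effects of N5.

Direct effects: N16.
2 steps out: N14.
3 steps out: N23.
4 steps out: N26.
5 steps out: N30, N19.
6 steps out: N18.
Not reachable from it: N2, N3, N25.

N14, N16, N18, N19, N23, N26, N30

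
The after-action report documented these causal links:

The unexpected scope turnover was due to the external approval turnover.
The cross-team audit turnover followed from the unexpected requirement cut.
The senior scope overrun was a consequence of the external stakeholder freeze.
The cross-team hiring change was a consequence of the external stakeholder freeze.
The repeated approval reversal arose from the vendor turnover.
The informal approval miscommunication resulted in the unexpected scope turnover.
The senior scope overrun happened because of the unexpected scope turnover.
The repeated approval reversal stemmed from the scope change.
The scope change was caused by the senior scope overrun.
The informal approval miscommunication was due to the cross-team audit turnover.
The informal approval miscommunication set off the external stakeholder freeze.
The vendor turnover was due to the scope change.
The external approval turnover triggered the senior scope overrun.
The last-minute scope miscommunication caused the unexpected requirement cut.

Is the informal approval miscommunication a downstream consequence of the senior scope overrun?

No

The senior scope overrun leads to the scope change, the vendor turnover, the repeated approval reversal; the informal approval miscommunication is not among them.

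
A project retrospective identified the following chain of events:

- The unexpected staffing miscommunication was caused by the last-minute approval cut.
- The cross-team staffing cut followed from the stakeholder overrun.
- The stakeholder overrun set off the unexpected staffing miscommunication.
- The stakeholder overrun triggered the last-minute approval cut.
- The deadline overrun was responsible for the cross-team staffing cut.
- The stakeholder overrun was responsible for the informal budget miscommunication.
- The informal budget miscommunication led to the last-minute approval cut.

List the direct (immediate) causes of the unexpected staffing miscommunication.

the last-minute approval cut, the stakeholder overrun

Upstream contributors include the informal budget miscommunication, but only the last-minute approval cut, the stakeholder overrun feed directly into the unexpected staffing miscommunication.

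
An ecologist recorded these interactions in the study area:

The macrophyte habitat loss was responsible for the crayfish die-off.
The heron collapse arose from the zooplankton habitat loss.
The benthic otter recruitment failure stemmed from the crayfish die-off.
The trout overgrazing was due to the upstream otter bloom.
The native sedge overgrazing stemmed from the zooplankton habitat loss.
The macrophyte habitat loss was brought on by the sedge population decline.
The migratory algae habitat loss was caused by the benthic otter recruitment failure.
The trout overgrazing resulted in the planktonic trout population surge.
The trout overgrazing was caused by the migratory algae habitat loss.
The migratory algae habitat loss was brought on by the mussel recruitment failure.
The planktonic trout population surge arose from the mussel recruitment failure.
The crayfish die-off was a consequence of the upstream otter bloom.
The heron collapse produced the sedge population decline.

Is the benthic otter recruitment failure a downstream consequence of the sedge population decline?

Yes

There is a causal chain: the sedge population decline → the macrophyte habitat loss → the crayfish die-off → the benthic otter recruitment failure.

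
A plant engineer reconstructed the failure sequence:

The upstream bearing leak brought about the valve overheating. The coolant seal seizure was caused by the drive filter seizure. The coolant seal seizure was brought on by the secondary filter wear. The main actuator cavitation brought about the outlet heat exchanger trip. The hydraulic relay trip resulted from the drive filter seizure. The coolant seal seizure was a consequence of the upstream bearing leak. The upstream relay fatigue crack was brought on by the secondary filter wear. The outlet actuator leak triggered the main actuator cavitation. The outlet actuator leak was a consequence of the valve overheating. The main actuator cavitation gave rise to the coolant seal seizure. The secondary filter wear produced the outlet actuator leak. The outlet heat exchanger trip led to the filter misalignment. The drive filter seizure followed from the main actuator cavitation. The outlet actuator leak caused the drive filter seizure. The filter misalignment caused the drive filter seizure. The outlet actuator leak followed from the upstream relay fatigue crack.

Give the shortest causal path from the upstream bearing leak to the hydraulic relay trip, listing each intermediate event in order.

the upstream bearing leak → the valve overheating → the outlet actuator leak → the drive filter seizure → the hydraulic relay trip

the upstream bearing leak → the valve overheating
the valve overheating → the outlet actuator leak
the outlet actuator leak → the drive filter seizure
the drive filter seizure → the hydraulic relay trip
Length: 4 steps.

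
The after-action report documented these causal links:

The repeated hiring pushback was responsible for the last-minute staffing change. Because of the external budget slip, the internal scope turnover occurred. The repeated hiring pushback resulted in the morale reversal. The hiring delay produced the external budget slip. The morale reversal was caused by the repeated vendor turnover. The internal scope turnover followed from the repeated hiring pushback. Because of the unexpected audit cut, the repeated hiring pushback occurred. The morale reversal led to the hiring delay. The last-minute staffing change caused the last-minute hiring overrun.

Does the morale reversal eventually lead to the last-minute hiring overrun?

The morale reversal leads to the hiring delay, the external budget slip, the internal scope turnover; the last-minute hiring overrun is not among them.

No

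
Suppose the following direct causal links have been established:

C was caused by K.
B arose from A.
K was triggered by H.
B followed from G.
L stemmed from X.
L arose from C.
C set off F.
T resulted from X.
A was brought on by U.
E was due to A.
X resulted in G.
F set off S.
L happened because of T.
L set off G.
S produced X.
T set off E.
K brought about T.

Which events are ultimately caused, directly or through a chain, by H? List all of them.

B, C, E, F, G, K, L, S, T, X

Direct effects: K.
2 steps out: C, T.
3 steps out: F, L, E.
4 steps out: S, G.
5 steps out: X, B.
Not reachable from it: U, A.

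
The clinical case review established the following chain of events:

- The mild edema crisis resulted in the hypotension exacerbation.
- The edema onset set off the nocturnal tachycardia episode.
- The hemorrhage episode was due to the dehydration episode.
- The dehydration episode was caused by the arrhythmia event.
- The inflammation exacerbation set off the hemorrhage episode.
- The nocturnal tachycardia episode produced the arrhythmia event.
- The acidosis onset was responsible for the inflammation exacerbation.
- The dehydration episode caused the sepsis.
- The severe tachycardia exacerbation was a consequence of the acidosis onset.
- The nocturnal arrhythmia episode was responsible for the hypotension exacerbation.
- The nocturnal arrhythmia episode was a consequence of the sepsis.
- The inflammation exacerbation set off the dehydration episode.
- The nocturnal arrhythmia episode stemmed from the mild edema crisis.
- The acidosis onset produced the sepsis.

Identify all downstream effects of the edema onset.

Direct effects: the nocturnal tachycardia episode.
2 steps out: the arrhythmia event.
3 steps out: the dehydration episode.
4 steps out: the hemorrhage episode, the sepsis.
5 steps out: the nocturnal arrhythmia episode.
6 steps out: the hypotension exacerbation.
Not reachable from it: the acidosis onset, the severe tachycardia exacerbation, the inflammation exacerbation, the mild edema crisis.

the arrhythmia event, the dehydration episode, the hemorrhage episode, the hypotension exacerbation, the nocturnal arrhythmia episode, the nocturnal tachycardia episode, the sepsis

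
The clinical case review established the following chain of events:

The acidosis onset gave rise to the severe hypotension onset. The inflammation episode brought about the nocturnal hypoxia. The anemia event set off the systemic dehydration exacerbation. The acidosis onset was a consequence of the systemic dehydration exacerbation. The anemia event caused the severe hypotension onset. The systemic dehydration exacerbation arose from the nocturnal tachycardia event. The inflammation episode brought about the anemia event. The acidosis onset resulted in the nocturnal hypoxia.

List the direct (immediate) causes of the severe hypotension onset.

the acidosis onset, the anemia event

Upstream contributors include the inflammation episode, the systemic dehydration exacerbation, the nocturnal tachycardia event, but only the acidosis onset, the anemia event feed directly into the severe hypotension onset.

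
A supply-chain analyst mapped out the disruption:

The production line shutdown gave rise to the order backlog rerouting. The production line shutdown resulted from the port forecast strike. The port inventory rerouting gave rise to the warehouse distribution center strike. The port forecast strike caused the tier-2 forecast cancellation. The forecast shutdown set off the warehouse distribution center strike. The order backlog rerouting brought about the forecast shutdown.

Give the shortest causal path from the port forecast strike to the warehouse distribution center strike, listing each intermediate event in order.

the port forecast strike → the production line shutdown → the order backlog rerouting → the forecast shutdown → the warehouse distribution center strike

the port forecast strike → the production line shutdown
the production line shutdown → the order backlog rerouting
the order backlog rerouting → the forecast shutdown
the forecast shutdown → the warehouse distribution center strike
Length: 4 steps.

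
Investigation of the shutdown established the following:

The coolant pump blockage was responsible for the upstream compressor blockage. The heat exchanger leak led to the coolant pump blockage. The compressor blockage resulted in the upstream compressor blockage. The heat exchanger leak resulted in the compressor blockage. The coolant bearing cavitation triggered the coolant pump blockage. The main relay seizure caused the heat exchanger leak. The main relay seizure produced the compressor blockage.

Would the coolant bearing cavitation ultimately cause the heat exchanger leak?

No

The coolant bearing cavitation leads to the coolant pump blockage, the upstream compressor blockage; the heat exchanger leak is not among them.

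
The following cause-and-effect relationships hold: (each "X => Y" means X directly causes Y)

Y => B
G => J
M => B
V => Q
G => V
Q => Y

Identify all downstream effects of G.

B, J, Q, V, Y

Direct effects: V, J.
2 steps out: Q.
3 steps out: Y.
4 steps out: B.
Not reachable from it: M.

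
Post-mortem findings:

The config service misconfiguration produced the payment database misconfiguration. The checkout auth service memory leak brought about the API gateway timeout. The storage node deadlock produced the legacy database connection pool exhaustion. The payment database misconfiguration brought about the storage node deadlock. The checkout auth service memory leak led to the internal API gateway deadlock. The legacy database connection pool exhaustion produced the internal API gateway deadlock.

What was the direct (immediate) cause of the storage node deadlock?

Upstream contributors include the config service misconfiguration, but only the payment database misconfiguration feeds directly into the storage node deadlock.

the payment database misconfiguration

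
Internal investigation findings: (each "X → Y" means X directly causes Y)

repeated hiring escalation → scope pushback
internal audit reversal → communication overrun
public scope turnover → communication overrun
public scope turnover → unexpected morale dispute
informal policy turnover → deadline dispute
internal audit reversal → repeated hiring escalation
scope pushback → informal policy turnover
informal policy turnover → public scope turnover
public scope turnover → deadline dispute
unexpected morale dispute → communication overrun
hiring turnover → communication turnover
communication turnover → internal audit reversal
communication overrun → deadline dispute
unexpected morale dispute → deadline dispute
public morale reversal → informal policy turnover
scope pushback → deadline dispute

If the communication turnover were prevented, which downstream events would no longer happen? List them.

the internal audit reversal, the repeated hiring escalation, the scope pushback

Downstream of the communication turnover: the internal audit reversal, the repeated hiring escalation, the scope pushback, the informal policy turnover, the public scope turnover, the unexpected morale dispute, the communication overrun, the deadline dispute.
Of those, still caused via another path: the informal policy turnover, the public scope turnover, the unexpected morale dispute, the communication overrun, the deadline dispute.
The remainder have no surviving cause.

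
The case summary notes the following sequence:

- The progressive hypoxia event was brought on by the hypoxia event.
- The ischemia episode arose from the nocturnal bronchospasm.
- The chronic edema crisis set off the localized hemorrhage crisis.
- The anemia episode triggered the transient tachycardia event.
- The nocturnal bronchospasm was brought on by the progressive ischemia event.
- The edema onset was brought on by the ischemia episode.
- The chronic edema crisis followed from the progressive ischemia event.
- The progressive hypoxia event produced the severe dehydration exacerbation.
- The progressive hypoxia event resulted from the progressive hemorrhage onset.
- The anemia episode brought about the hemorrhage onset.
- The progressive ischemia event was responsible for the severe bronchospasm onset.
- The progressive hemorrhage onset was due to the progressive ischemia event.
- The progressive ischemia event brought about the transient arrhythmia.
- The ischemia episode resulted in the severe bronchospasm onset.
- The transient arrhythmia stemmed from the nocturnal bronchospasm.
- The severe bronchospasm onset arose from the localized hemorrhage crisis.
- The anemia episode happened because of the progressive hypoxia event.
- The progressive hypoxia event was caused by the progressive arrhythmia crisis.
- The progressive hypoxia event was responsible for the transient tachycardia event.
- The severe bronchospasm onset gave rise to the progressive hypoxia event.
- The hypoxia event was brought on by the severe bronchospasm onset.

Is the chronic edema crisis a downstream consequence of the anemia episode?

The anemia episode leads to the hemorrhage onset, the transient tachycardia event; the chronic edema crisis is not among them.

No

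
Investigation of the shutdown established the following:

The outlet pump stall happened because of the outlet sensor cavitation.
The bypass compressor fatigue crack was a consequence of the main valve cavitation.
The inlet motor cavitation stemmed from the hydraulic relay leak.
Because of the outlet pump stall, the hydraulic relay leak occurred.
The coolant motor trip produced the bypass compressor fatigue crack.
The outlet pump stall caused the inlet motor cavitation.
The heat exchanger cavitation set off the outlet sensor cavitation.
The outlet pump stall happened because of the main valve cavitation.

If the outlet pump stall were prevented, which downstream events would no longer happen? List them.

Downstream of the outlet pump stall: the hydraulic relay leak, the inlet motor cavitation.

the hydraulic relay leak, the inlet motor cavitation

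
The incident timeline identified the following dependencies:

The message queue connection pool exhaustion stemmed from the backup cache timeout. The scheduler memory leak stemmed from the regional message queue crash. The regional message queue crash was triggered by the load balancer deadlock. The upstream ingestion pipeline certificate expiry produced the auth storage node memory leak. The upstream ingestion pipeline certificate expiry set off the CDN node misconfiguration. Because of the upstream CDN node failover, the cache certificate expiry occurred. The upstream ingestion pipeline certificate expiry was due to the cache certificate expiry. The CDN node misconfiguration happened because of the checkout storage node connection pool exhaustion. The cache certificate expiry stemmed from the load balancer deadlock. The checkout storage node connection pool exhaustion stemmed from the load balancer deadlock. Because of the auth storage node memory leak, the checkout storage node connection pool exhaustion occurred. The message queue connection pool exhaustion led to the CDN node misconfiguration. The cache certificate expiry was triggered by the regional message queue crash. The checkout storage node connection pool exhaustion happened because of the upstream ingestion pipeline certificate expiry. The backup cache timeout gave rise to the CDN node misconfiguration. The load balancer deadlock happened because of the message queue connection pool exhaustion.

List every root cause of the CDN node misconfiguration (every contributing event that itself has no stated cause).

Tracing upstream from the CDN node misconfiguration: the CDN node misconfiguration ← the backup cache timeout.
A separate upstream branch: the CDN node misconfiguration ← the upstream ingestion pipeline certificate expiry ← the cache certificate expiry ← the upstream CDN node failover.
Each of those chain origins has no stated cause.

the backup cache timeout, the upstream CDN node failover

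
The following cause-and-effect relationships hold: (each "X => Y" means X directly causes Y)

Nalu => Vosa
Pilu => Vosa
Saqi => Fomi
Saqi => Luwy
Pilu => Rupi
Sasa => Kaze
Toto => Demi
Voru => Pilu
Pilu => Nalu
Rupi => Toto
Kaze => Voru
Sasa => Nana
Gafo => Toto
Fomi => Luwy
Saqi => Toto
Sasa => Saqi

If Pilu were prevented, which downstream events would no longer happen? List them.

Downstream of Pilu: Rupi, Toto, Demi, Nalu, Vosa.
Of those, still caused via another path: Toto, Demi.
The remainder have no surviving cause.

Nalu, Rupi, Vosa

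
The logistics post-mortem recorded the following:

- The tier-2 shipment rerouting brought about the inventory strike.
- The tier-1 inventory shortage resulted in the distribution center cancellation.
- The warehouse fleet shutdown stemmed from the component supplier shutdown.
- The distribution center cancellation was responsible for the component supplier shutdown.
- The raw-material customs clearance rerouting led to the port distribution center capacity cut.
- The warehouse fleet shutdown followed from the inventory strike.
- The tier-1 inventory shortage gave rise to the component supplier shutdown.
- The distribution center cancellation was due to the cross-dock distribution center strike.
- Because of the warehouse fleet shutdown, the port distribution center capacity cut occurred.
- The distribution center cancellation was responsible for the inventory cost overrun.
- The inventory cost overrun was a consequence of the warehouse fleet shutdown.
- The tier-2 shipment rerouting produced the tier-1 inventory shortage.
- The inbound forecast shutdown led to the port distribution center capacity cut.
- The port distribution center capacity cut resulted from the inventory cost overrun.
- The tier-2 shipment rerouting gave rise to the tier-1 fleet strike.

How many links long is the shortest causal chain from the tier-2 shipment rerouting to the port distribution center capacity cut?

Shortest chain: the tier-2 shipment rerouting → the inventory strike → the warehouse fleet shutdown → the port distribution center capacity cut.

3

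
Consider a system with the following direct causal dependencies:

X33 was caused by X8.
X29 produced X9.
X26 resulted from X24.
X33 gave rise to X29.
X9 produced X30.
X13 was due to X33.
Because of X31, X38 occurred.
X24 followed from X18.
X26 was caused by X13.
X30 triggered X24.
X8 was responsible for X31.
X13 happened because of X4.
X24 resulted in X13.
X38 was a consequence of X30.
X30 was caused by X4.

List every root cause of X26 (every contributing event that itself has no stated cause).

Tracing upstream from X26: X26 ← X13 ← X33 ← X8.
A separate upstream branch: X26 ← X24 ← X18.
A separate upstream branch: X26 ← X13 ← X4.
Each of those chain origins has no stated cause.

X18, X4, X8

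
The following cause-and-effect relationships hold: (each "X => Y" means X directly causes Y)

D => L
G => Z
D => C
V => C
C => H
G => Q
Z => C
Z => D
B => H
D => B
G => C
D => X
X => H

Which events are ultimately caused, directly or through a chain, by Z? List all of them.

Direct effects: D, C.
2 steps out: B, L, X, H.
Not reachable from it: G, Q, V.

B, C, D, H, L, X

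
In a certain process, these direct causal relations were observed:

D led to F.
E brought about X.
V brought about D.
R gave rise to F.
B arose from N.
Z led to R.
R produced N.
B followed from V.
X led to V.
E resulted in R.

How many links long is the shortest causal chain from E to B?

Shortest chain: E → X → V → B.

3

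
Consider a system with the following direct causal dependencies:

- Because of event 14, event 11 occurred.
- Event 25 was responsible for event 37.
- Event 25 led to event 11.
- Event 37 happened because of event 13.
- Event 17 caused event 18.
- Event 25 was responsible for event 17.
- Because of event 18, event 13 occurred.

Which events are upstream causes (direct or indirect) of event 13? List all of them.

Immediate cause of event 13: event 18.
Further upstream: event 25, event 17.

event 17, event 18, event 25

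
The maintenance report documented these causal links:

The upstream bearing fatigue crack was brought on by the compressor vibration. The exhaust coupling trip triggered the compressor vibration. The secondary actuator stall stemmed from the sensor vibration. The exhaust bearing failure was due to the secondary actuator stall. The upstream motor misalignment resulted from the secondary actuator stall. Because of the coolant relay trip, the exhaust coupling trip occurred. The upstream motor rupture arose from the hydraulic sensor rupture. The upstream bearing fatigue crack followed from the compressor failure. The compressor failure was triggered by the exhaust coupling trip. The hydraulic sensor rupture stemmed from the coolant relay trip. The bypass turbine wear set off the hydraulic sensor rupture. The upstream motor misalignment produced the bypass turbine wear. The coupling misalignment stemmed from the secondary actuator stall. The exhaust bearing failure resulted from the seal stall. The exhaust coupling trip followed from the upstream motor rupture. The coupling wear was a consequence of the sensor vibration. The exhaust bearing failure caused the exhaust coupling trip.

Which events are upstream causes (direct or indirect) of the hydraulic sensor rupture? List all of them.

the bypass turbine wear, the coolant relay trip, the secondary actuator stall, the sensor vibration, the upstream motor misalignment

Immediate causes of the hydraulic sensor rupture: the coolant relay trip, the bypass turbine wear.
Further upstream: the sensor vibration, the secondary actuator stall, the upstream motor misalignment.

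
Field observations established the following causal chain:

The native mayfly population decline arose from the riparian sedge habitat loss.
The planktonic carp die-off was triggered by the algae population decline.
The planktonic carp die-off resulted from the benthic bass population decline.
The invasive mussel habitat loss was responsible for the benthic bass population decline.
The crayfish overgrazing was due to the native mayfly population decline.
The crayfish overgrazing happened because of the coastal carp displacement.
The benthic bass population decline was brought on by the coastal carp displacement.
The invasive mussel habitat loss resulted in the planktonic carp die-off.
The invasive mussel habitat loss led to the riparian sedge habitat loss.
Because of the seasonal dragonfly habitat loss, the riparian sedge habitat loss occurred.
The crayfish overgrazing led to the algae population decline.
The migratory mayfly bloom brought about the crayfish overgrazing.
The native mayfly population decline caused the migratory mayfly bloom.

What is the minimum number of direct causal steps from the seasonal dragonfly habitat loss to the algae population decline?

4

Shortest chain: the seasonal dragonfly habitat loss → the riparian sedge habitat loss → the native mayfly population decline → the crayfish overgrazing → the algae population decline.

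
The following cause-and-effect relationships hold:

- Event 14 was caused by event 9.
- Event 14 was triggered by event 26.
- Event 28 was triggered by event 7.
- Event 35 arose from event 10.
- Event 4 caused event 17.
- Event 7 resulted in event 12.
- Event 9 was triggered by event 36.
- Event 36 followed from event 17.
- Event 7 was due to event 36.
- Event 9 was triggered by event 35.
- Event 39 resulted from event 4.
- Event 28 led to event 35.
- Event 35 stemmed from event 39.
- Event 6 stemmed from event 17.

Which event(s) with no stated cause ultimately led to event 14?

event 10, event 26, event 4

Tracing upstream from event 14: event 14 ← event 9 ← event 35 ← event 10.
A separate upstream branch: event 14 ← event 9 ← event 36 ← event 17 ← event 4.
A separate upstream branch: event 14 ← event 26.
Each of those chain origins has no stated cause.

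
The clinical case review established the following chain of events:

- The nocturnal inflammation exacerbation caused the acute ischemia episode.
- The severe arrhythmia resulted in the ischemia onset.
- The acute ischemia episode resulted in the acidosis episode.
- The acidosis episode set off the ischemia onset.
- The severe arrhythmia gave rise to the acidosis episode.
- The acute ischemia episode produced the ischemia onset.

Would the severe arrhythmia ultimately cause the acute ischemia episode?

No

The severe arrhythmia leads to the acidosis episode, the ischemia onset; the acute ischemia episode is not among them.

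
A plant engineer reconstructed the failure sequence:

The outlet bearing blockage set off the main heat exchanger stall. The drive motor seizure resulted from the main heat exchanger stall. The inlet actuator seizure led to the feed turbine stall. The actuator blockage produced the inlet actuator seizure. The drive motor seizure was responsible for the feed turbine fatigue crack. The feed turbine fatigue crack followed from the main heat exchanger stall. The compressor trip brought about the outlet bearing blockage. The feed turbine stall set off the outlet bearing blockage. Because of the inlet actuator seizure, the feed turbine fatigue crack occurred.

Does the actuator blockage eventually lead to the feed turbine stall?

There is a causal chain: the actuator blockage → the inlet actuator seizure → the feed turbine stall.

Yes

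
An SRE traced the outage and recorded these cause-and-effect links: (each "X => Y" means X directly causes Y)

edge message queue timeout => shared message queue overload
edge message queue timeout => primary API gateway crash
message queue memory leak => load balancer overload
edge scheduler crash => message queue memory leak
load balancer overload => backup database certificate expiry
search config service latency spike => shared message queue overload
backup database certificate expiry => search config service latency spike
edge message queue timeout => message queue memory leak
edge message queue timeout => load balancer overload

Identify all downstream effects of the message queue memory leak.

the backup database certificate expiry, the load balancer overload, the search config service latency spike, the shared message queue overload

Direct effects: the load balancer overload.
2 steps out: the backup database certificate expiry.
3 steps out: the search config service latency spike.
4 steps out: the shared message queue overload.
Not reachable from it: the edge scheduler crash, the edge message queue timeout, the primary API gateway crash.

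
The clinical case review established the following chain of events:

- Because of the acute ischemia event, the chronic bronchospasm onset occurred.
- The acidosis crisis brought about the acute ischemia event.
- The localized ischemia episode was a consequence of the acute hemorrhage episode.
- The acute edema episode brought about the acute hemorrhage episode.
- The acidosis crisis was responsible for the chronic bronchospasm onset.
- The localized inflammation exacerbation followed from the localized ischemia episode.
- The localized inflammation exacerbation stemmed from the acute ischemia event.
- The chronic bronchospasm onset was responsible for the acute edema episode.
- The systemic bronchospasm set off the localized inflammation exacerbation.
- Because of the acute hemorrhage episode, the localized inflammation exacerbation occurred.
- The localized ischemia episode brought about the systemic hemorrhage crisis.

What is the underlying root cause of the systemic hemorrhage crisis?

Tracing upstream from the systemic hemorrhage crisis: the systemic hemorrhage crisis ← the localized ischemia episode ← the acute hemorrhage episode ← the acute edema episode ← the chronic bronchospasm onset ← the acidosis crisis.
The acidosis crisis has no stated cause, so it is the root.

the acidosis crisis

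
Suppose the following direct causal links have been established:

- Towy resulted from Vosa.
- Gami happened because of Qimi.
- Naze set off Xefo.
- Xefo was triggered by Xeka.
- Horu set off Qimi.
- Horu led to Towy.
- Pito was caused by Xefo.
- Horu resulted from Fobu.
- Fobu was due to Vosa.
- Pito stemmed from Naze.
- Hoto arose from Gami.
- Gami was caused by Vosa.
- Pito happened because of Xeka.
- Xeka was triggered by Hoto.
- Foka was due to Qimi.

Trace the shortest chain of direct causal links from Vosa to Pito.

Vosa → Gami
Gami → Hoto
Hoto → Xeka
Xeka → Pito
Length: 4 steps.

Vosa → Gami → Hoto → Xeka → Pito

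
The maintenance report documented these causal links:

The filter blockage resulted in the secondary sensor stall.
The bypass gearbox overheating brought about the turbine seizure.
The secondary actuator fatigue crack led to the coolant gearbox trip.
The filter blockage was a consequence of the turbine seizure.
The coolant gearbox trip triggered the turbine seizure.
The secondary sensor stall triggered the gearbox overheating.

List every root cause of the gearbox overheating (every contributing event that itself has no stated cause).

Tracing upstream from the gearbox overheating: the gearbox overheating ← the secondary sensor stall ← the filter blockage ← the turbine seizure ← the coolant gearbox trip ← the secondary actuator fatigue crack.
A separate upstream branch: the gearbox overheating ← the secondary sensor stall ← the filter blockage ← the turbine seizure ← the bypass gearbox overheating.
Each of those chain origins has no stated cause.

the bypass gearbox overheating, the secondary actuator fatigue crack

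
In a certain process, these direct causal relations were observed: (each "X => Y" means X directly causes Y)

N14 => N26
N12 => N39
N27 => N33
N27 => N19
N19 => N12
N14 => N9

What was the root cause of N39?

Tracing upstream from N39: N39 ← N12 ← N19 ← N27.
N27 has no stated cause, so it is the root.

N27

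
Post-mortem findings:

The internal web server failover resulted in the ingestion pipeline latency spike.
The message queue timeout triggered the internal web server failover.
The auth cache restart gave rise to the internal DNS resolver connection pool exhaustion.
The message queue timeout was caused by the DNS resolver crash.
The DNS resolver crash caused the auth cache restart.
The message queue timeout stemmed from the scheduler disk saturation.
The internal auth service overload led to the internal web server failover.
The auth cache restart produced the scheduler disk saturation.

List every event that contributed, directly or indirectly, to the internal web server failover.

Immediate causes of the internal web server failover: the message queue timeout, the internal auth service overload.
Further upstream: the DNS resolver crash, the auth cache restart, the scheduler disk saturation.

the DNS resolver crash, the auth cache restart, the internal auth service overload, the message queue timeout, the scheduler disk saturation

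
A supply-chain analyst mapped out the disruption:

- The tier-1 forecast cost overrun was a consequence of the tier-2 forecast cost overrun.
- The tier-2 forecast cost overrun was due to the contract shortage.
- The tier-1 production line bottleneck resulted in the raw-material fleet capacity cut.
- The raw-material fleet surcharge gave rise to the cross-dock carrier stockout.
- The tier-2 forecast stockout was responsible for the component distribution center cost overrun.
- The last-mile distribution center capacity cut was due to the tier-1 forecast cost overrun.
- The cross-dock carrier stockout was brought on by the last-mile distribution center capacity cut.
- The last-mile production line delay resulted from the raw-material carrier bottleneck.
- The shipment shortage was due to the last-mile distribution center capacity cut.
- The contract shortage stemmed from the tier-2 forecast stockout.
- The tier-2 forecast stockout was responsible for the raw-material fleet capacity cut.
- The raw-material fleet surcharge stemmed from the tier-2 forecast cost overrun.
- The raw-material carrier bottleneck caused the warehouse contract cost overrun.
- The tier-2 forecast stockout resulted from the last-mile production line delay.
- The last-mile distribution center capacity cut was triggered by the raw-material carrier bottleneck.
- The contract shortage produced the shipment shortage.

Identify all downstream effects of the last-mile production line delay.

Direct effects: the tier-2 forecast stockout.
2 steps out: the contract shortage, the component distribution center cost overrun, the raw-material fleet capacity cut.
3 steps out: the tier-2 forecast cost overrun, the shipment shortage.
4 steps out: the tier-1 forecast cost overrun, the raw-material fleet surcharge.
5 steps out: the last-mile distribution center capacity cut, the cross-dock carrier stockout.
Not reachable from it: the raw-material carrier bottleneck, the warehouse contract cost overrun, the tier-1 production line bottleneck.

the component distribution center cost overrun, the contract shortage, the cross-dock carrier stockout, the last-mile distribution center capacity cut, the raw-material fleet capacity cut, the raw-material fleet surcharge, the shipment shortage, the tier-1 forecast cost overrun, the tier-2 forecast cost overrun, the tier-2 forecast stockout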